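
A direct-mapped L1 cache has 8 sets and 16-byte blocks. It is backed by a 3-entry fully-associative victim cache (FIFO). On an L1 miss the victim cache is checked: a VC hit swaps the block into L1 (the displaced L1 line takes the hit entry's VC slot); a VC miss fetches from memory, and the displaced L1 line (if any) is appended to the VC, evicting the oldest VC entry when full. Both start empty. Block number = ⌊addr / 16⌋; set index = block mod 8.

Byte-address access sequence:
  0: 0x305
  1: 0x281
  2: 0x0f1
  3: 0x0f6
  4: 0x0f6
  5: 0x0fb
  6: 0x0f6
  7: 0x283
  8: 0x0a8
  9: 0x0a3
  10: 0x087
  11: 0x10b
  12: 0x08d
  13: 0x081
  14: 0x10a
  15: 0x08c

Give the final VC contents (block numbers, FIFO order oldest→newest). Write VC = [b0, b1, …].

VC = [48, 40, 16]

  [0] addr=0x305 blk=48 s=0: MISS | VC []
  [1] addr=0x281 blk=40 s=0: MISS | VC [48]
  [2] addr=0xf1 blk=15 s=7: MISS | VC [48]
  [3] addr=0xf6 blk=15 s=7: L1-HIT | VC [48]
  [4] addr=0xf6 blk=15 s=7: L1-HIT | VC [48]
  [5] addr=0xfb blk=15 s=7: L1-HIT | VC [48]
  [6] addr=0xf6 blk=15 s=7: L1-HIT | VC [48]
  [7] addr=0x283 blk=40 s=0: L1-HIT | VC [48]
  [8] addr=0xa8 blk=10 s=2: MISS | VC [48]
  [9] addr=0xa3 blk=10 s=2: L1-HIT | VC [48]
  [10] addr=0x87 blk=8 s=0: MISS | VC [48, 40]
  [11] addr=0x10b blk=16 s=0: MISS | VC [48, 40, 8]
  [12] addr=0x8d blk=8 s=0: VC-HIT | VC [48, 40, 16]
  [13] addr=0x81 blk=8 s=0: L1-HIT | VC [48, 40, 16]
  [14] addr=0x10a blk=16 s=0: VC-HIT | VC [48, 40, 8]
  [15] addr=0x8c blk=8 s=0: VC-HIT | VC [48, 40, 16]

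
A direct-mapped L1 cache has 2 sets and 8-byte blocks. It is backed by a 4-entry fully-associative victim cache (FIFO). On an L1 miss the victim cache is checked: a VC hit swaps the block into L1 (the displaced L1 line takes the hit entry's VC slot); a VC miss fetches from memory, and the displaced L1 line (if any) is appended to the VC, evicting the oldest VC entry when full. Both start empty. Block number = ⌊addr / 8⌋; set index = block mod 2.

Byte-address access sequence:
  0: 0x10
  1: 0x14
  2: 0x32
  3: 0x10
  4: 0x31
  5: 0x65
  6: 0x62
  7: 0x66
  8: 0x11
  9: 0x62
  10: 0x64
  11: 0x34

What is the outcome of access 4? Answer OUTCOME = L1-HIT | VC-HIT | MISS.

  [0] addr=0x10 blk=2 s=0: MISS | VC []
  [1] addr=0x14 blk=2 s=0: L1-HIT | VC []
  [2] addr=0x32 blk=6 s=0: MISS | VC [2]
  [3] addr=0x10 blk=2 s=0: VC-HIT | VC [6]
  [4] addr=0x31 blk=6 s=0: VC-HIT | VC [2]
  [5] addr=0x65 blk=12 s=0: MISS | VC [2, 6]
  [6] addr=0x62 blk=12 s=0: L1-HIT | VC [2, 6]
  [7] addr=0x66 blk=12 s=0: L1-HIT | VC [2, 6]
  [8] addr=0x11 blk=2 s=0: VC-HIT | VC [12, 6]
  [9] addr=0x62 blk=12 s=0: VC-HIT | VC [2, 6]
  [10] addr=0x64 blk=12 s=0: L1-HIT | VC [2, 6]
  [11] addr=0x34 blk=6 s=0: VC-HIT | VC [2, 12]

OUTCOME = VC-HIT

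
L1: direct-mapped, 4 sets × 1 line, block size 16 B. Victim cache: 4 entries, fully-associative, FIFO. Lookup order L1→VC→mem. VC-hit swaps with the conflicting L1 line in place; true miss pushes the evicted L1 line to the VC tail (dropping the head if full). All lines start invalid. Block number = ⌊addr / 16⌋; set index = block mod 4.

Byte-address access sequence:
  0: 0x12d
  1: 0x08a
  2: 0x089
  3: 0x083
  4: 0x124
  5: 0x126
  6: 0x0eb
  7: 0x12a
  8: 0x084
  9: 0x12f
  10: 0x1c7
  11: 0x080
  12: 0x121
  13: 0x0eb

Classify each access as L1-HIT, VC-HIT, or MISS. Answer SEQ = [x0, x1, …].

SEQ = [MISS, MISS, L1-HIT, L1-HIT, L1-HIT, L1-HIT, MISS, VC-HIT, L1-HIT, L1-HIT, MISS, VC-HIT, L1-HIT, VC-HIT]

  [0] addr=0x12d blk=18 s=2: MISS | VC []
  [1] addr=0x8a blk=8 s=0: MISS | VC []
  [2] addr=0x89 blk=8 s=0: L1-HIT | VC []
  [3] addr=0x83 blk=8 s=0: L1-HIT | VC []
  [4] addr=0x124 blk=18 s=2: L1-HIT | VC []
  [5] addr=0x126 blk=18 s=2: L1-HIT | VC []
  [6] addr=0xeb blk=14 s=2: MISS | VC [18]
  [7] addr=0x12a blk=18 s=2: VC-HIT | VC [14]
  [8] addr=0x84 blk=8 s=0: L1-HIT | VC [14]
  [9] addr=0x12f blk=18 s=2: L1-HIT | VC [14]
  [10] addr=0x1c7 blk=28 s=0: MISS | VC [14, 8]
  [11] addr=0x80 blk=8 s=0: VC-HIT | VC [14, 28]
  [12] addr=0x121 blk=18 s=2: L1-HIT | VC [14, 28]
  [13] addr=0xeb blk=14 s=2: VC-HIT | VC [18, 28]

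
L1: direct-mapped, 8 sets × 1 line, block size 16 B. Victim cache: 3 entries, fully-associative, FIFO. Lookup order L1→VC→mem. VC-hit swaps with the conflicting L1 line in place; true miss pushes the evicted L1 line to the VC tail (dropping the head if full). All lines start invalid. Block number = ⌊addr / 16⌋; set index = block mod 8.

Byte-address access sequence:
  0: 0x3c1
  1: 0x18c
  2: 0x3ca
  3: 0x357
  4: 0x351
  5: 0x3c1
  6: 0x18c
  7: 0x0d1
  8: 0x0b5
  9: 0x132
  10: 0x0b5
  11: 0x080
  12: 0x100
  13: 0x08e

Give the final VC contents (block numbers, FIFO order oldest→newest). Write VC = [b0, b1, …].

  [0] addr=0x3c1 blk=60 s=4: MISS | VC []
  [1] addr=0x18c blk=24 s=0: MISS | VC []
  [2] addr=0x3ca blk=60 s=4: L1-HIT | VC []
  [3] addr=0x357 blk=53 s=5: MISS | VC []
  [4] addr=0x351 blk=53 s=5: L1-HIT | VC []
  [5] addr=0x3c1 blk=60 s=4: L1-HIT | VC []
  [6] addr=0x18c blk=24 s=0: L1-HIT | VC []
  [7] addr=0xd1 blk=13 s=5: MISS | VC [53]
  [8] addr=0xb5 blk=11 s=3: MISS | VC [53]
  [9] addr=0x132 blk=19 s=3: MISS | VC [53, 11]
  [10] addr=0xb5 blk=11 s=3: VC-HIT | VC [53, 19]
  [11] addr=0x80 blk=8 s=0: MISS | VC [53, 19, 24]
  [12] addr=0x100 blk=16 s=0: MISS | VC [19, 24, 8]
  [13] addr=0x8e blk=8 s=0: VC-HIT | VC [19, 24, 16]

VC = [19, 24, 16]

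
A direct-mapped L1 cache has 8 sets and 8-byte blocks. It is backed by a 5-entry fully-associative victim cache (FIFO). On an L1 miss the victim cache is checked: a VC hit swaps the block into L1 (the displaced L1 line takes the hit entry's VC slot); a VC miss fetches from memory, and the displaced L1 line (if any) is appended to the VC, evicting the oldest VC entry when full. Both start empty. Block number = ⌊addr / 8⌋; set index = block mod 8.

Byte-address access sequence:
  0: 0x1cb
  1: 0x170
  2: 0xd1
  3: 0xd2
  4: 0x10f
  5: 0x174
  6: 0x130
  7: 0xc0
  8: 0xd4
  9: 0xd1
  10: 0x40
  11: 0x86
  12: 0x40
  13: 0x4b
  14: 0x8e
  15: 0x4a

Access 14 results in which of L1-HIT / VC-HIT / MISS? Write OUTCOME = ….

OUTCOME = MISS

0: 0x1cb (blk 57, set 1) → MISS  vc=[]
1: 0x170 (blk 46, set 6) → MISS  vc=[]
2: 0xd1 (blk 26, set 2) → MISS  vc=[]
3: 0xd2 (blk 26, set 2) → L1-HIT  vc=[]
4: 0x10f (blk 33, set 1) → MISS  vc=[57]
5: 0x174 (blk 46, set 6) → L1-HIT  vc=[57]
6: 0x130 (blk 38, set 6) → MISS  vc=[57, 46]
7: 0xc0 (blk 24, set 0) → MISS  vc=[57, 46]
8: 0xd4 (blk 26, set 2) → L1-HIT  vc=[57, 46]
9: 0xd1 (blk 26, set 2) → L1-HIT  vc=[57, 46]
10: 0x40 (blk 8, set 0) → MISS  vc=[57, 46, 24]
11: 0x86 (blk 16, set 0) → MISS  vc=[57, 46, 24, 8]
12: 0x40 (blk 8, set 0) → VC-HIT  vc=[57, 46, 24, 16]
13: 0x4b (blk 9, set 1) → MISS  vc=[57, 46, 24, 16, 33]
14: 0x8e (blk 17, set 1) → MISS  vc=[46, 24, 16, 33, 9]
15: 0x4a (blk 9, set 1) → VC-HIT  vc=[46, 24, 16, 33, 17]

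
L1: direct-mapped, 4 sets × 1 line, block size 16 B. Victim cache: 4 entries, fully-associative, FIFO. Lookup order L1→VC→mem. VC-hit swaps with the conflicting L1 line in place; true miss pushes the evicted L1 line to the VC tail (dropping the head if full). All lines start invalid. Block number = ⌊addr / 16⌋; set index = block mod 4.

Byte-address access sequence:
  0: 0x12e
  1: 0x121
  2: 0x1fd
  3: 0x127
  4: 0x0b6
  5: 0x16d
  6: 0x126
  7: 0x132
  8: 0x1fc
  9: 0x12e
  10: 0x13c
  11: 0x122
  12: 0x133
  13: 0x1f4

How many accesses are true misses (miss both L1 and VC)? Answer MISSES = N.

  [0] addr=0x12e blk=18 s=2: MISS | VC []
  [1] addr=0x121 blk=18 s=2: L1-HIT | VC []
  [2] addr=0x1fd blk=31 s=3: MISS | VC []
  [3] addr=0x127 blk=18 s=2: L1-HIT | VC []
  [4] addr=0xb6 blk=11 s=3: MISS | VC [31]
  [5] addr=0x16d blk=22 s=2: MISS | VC [31, 18]
  [6] addr=0x126 blk=18 s=2: VC-HIT | VC [31, 22]
  [7] addr=0x132 blk=19 s=3: MISS | VC [31, 22, 11]
  [8] addr=0x1fc blk=31 s=3: VC-HIT | VC [19, 22, 11]
  [9] addr=0x12e blk=18 s=2: L1-HIT | VC [19, 22, 11]
  [10] addr=0x13c blk=19 s=3: VC-HIT | VC [31, 22, 11]
  [11] addr=0x122 blk=18 s=2: L1-HIT | VC [31, 22, 11]
  [12] addr=0x133 blk=19 s=3: L1-HIT | VC [31, 22, 11]
  [13] addr=0x1f4 blk=31 s=3: VC-HIT | VC [19, 22, 11]

MISSES = 5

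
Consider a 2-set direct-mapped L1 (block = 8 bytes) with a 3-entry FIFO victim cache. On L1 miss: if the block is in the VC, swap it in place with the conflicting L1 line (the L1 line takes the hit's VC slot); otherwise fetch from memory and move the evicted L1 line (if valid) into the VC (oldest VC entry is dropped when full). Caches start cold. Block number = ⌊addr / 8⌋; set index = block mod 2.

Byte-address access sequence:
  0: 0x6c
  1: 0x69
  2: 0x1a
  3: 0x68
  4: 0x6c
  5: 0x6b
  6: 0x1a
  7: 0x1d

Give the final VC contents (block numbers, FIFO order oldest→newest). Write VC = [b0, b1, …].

  [0] addr=0x6c blk=13 s=1: MISS | VC []
  [1] addr=0x69 blk=13 s=1: L1-HIT | VC []
  [2] addr=0x1a blk=3 s=1: MISS | VC [13]
  [3] addr=0x68 blk=13 s=1: VC-HIT | VC [3]
  [4] addr=0x6c blk=13 s=1: L1-HIT | VC [3]
  [5] addr=0x6b blk=13 s=1: L1-HIT | VC [3]
  [6] addr=0x1a blk=3 s=1: VC-HIT | VC [13]
  [7] addr=0x1d blk=3 s=1: L1-HIT | VC [13]

VC = [13]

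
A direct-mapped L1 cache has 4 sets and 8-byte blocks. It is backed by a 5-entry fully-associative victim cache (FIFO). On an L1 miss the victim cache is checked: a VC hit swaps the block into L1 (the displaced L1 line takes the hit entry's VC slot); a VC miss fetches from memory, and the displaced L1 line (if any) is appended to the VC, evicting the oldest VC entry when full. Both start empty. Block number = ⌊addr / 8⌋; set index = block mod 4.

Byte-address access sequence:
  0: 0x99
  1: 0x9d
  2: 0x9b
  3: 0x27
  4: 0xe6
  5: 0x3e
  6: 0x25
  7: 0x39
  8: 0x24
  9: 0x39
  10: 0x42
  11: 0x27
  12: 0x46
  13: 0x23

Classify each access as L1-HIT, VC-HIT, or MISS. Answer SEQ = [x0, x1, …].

SEQ = [MISS, L1-HIT, L1-HIT, MISS, MISS, MISS, VC-HIT, L1-HIT, L1-HIT, L1-HIT, MISS, VC-HIT, VC-HIT, VC-HIT]

  [0] addr=0x99 blk=19 s=3: MISS | VC []
  [1] addr=0x9d blk=19 s=3: L1-HIT | VC []
  [2] addr=0x9b blk=19 s=3: L1-HIT | VC []
  [3] addr=0x27 blk=4 s=0: MISS | VC []
  [4] addr=0xe6 blk=28 s=0: MISS | VC [4]
  [5] addr=0x3e blk=7 s=3: MISS | VC [4, 19]
  [6] addr=0x25 blk=4 s=0: VC-HIT | VC [28, 19]
  [7] addr=0x39 blk=7 s=3: L1-HIT | VC [28, 19]
  [8] addr=0x24 blk=4 s=0: L1-HIT | VC [28, 19]
  [9] addr=0x39 blk=7 s=3: L1-HIT | VC [28, 19]
  [10] addr=0x42 blk=8 s=0: MISS | VC [28, 19, 4]
  [11] addr=0x27 blk=4 s=0: VC-HIT | VC [28, 19, 8]
  [12] addr=0x46 blk=8 s=0: VC-HIT | VC [28, 19, 4]
  [13] addr=0x23 blk=4 s=0: VC-HIT | VC [28, 19, 8]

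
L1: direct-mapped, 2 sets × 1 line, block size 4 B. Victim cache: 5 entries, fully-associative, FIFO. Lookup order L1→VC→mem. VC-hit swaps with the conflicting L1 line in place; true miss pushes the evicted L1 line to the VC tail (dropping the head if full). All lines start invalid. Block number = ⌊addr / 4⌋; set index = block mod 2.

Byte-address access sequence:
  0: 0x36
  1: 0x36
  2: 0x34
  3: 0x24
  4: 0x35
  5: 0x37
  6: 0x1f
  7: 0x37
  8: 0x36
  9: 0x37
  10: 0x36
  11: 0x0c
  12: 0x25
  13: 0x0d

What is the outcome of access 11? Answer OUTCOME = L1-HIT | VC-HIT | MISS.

  [0] addr=0x36 blk=13 s=1: MISS | VC []
  [1] addr=0x36 blk=13 s=1: L1-HIT | VC []
  [2] addr=0x34 blk=13 s=1: L1-HIT | VC []
  [3] addr=0x24 blk=9 s=1: MISS | VC [13]
  [4] addr=0x35 blk=13 s=1: VC-HIT | VC [9]
  [5] addr=0x37 blk=13 s=1: L1-HIT | VC [9]
  [6] addr=0x1f blk=7 s=1: MISS | VC [9, 13]
  [7] addr=0x37 blk=13 s=1: VC-HIT | VC [9, 7]
  [8] addr=0x36 blk=13 s=1: L1-HIT | VC [9, 7]
  [9] addr=0x37 blk=13 s=1: L1-HIT | VC [9, 7]
  [10] addr=0x36 blk=13 s=1: L1-HIT | VC [9, 7]
  [11] addr=0xc blk=3 s=1: MISS | VC [9, 7, 13]
  [12] addr=0x25 blk=9 s=1: VC-HIT | VC [3, 7, 13]
  [13] addr=0xd blk=3 s=1: VC-HIT | VC [9, 7, 13]

OUTCOME = MISS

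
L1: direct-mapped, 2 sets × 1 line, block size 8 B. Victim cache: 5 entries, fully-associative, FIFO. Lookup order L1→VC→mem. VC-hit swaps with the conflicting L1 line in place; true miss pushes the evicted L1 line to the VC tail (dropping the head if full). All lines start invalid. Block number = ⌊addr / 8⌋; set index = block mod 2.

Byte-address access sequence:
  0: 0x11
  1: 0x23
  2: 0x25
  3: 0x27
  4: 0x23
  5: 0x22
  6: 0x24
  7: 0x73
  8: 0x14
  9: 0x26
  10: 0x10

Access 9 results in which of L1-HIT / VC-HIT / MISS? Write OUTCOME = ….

#0 0x11→b2/s0 MISS; vc=[]
#1 0x23→b4/s0 MISS; vc=[2]
#2 0x25→b4/s0 L1-HIT; vc=[2]
#3 0x27→b4/s0 L1-HIT; vc=[2]
#4 0x23→b4/s0 L1-HIT; vc=[2]
#5 0x22→b4/s0 L1-HIT; vc=[2]
#6 0x24→b4/s0 L1-HIT; vc=[2]
#7 0x73→b14/s0 MISS; vc=[2,4]
#8 0x14→b2/s0 VC-HIT; vc=[14,4]
#9 0x26→b4/s0 VC-HIT; vc=[14,2]
#10 0x10→b2/s0 VC-HIT; vc=[14,4]

OUTCOME = VC-HIT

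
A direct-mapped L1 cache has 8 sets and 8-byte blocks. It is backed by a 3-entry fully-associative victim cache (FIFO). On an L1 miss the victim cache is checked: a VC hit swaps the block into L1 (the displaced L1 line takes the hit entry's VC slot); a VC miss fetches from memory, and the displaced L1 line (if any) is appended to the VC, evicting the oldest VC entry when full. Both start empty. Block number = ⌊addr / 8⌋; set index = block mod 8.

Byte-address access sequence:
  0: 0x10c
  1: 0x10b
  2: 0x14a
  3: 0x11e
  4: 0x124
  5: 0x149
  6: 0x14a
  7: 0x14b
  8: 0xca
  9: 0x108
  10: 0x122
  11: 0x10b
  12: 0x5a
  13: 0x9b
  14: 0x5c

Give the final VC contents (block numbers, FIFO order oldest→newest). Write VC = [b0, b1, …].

  [0] addr=0x10c blk=33 s=1: MISS | VC []
  [1] addr=0x10b blk=33 s=1: L1-HIT | VC []
  [2] addr=0x14a blk=41 s=1: MISS | VC [33]
  [3] addr=0x11e blk=35 s=3: MISS | VC [33]
  [4] addr=0x124 blk=36 s=4: MISS | VC [33]
  [5] addr=0x149 blk=41 s=1: L1-HIT | VC [33]
  [6] addr=0x14a blk=41 s=1: L1-HIT | VC [33]
  [7] addr=0x14b blk=41 s=1: L1-HIT | VC [33]
  [8] addr=0xca blk=25 s=1: MISS | VC [33, 41]
  [9] addr=0x108 blk=33 s=1: VC-HIT | VC [25, 41]
  [10] addr=0x122 blk=36 s=4: L1-HIT | VC [25, 41]
  [11] addr=0x10b blk=33 s=1: L1-HIT | VC [25, 41]
  [12] addr=0x5a blk=11 s=3: MISS | VC [25, 41, 35]
  [13] addr=0x9b blk=19 s=3: MISS | VC [41, 35, 11]
  [14] addr=0x5c blk=11 s=3: VC-HIT | VC [41, 35, 19]

VC = [41, 35, 19]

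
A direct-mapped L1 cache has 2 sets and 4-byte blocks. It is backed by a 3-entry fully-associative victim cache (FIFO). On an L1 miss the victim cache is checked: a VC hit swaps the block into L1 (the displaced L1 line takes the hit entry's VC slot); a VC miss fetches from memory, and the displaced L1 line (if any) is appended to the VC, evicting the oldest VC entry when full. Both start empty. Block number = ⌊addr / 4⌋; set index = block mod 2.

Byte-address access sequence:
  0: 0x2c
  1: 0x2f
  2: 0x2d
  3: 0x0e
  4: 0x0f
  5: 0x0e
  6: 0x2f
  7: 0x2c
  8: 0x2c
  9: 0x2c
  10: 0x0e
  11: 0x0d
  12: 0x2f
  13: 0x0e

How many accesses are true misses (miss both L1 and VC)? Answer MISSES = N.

#0 0x2c→b11/s1 MISS; vc=[]
#1 0x2f→b11/s1 L1-HIT; vc=[]
#2 0x2d→b11/s1 L1-HIT; vc=[]
#3 0xe→b3/s1 MISS; vc=[11]
#4 0xf→b3/s1 L1-HIT; vc=[11]
#5 0xe→b3/s1 L1-HIT; vc=[11]
#6 0x2f→b11/s1 VC-HIT; vc=[3]
#7 0x2c→b11/s1 L1-HIT; vc=[3]
#8 0x2c→b11/s1 L1-HIT; vc=[3]
#9 0x2c→b11/s1 L1-HIT; vc=[3]
#10 0xe→b3/s1 VC-HIT; vc=[11]
#11 0xd→b3/s1 L1-HIT; vc=[11]
#12 0x2f→b11/s1 VC-HIT; vc=[3]
#13 0xe→b3/s1 VC-HIT; vc=[11]

MISSES = 2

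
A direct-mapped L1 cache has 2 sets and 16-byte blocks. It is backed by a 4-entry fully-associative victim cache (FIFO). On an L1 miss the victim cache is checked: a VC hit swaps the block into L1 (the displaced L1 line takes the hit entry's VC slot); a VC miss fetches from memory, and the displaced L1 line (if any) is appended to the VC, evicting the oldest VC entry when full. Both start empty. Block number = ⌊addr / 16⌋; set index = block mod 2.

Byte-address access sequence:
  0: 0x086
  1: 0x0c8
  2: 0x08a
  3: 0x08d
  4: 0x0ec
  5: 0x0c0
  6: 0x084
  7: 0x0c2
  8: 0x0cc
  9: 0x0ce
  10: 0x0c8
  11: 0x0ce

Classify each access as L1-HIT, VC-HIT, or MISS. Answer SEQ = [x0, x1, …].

#0 0x86→b8/s0 MISS; vc=[]
#1 0xc8→b12/s0 MISS; vc=[8]
#2 0x8a→b8/s0 VC-HIT; vc=[12]
#3 0x8d→b8/s0 L1-HIT; vc=[12]
#4 0xec→b14/s0 MISS; vc=[12,8]
#5 0xc0→b12/s0 VC-HIT; vc=[14,8]
#6 0x84→b8/s0 VC-HIT; vc=[14,12]
#7 0xc2→b12/s0 VC-HIT; vc=[14,8]
#8 0xcc→b12/s0 L1-HIT; vc=[14,8]
#9 0xce→b12/s0 L1-HIT; vc=[14,8]
#10 0xc8→b12/s0 L1-HIT; vc=[14,8]
#11 0xce→b12/s0 L1-HIT; vc=[14,8]

SEQ = [MISS, MISS, VC-HIT, L1-HIT, MISS, VC-HIT, VC-HIT, VC-HIT, L1-HIT, L1-HIT, L1-HIT, L1-HIT]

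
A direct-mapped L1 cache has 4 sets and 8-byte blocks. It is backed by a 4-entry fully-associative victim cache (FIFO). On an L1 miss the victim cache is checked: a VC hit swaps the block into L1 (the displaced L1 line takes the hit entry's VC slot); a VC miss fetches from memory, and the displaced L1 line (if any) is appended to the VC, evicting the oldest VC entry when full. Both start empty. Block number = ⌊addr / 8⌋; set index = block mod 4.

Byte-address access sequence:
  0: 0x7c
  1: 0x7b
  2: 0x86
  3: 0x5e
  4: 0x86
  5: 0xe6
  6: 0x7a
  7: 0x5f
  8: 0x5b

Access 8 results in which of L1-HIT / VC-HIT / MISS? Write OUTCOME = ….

OUTCOME = L1-HIT

0: 0x7c (blk 15, set 3) → MISS  vc=[]
1: 0x7b (blk 15, set 3) → L1-HIT  vc=[]
2: 0x86 (blk 16, set 0) → MISS  vc=[]
3: 0x5e (blk 11, set 3) → MISS  vc=[15]
4: 0x86 (blk 16, set 0) → L1-HIT  vc=[15]
5: 0xe6 (blk 28, set 0) → MISS  vc=[15, 16]
6: 0x7a (blk 15, set 3) → VC-HIT  vc=[11, 16]
7: 0x5f (blk 11, set 3) → VC-HIT  vc=[15, 16]
8: 0x5b (blk 11, set 3) → L1-HIT  vc=[15, 16]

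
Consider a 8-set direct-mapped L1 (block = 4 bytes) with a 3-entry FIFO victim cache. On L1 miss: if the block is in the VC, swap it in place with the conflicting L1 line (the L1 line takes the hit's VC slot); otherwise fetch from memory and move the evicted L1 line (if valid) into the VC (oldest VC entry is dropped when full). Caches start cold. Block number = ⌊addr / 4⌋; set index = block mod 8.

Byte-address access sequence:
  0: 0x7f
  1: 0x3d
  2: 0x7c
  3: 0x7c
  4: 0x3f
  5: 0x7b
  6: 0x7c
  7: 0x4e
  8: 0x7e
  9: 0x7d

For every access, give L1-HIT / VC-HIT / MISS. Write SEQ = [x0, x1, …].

SEQ = [MISS, MISS, VC-HIT, L1-HIT, VC-HIT, MISS, VC-HIT, MISS, L1-HIT, L1-HIT]

#0 0x7f→b31/s7 MISS; vc=[]
#1 0x3d→b15/s7 MISS; vc=[31]
#2 0x7c→b31/s7 VC-HIT; vc=[15]
#3 0x7c→b31/s7 L1-HIT; vc=[15]
#4 0x3f→b15/s7 VC-HIT; vc=[31]
#5 0x7b→b30/s6 MISS; vc=[31]
#6 0x7c→b31/s7 VC-HIT; vc=[15]
#7 0x4e→b19/s3 MISS; vc=[15]
#8 0x7e→b31/s7 L1-HIT; vc=[15]
#9 0x7d→b31/s7 L1-HIT; vc=[15]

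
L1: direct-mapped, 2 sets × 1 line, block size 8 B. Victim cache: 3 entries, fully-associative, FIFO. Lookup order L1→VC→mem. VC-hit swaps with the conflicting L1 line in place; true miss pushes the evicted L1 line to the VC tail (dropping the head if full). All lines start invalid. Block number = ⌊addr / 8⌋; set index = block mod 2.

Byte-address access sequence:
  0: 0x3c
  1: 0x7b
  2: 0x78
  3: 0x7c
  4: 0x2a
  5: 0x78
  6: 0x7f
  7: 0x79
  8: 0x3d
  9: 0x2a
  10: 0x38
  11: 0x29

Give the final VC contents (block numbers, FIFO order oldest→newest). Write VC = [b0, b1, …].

  [0] addr=0x3c blk=7 s=1: MISS | VC []
  [1] addr=0x7b blk=15 s=1: MISS | VC [7]
  [2] addr=0x78 blk=15 s=1: L1-HIT | VC [7]
  [3] addr=0x7c blk=15 s=1: L1-HIT | VC [7]
  [4] addr=0x2a blk=5 s=1: MISS | VC [7, 15]
  [5] addr=0x78 blk=15 s=1: VC-HIT | VC [7, 5]
  [6] addr=0x7f blk=15 s=1: L1-HIT | VC [7, 5]
  [7] addr=0x79 blk=15 s=1: L1-HIT | VC [7, 5]
  [8] addr=0x3d blk=7 s=1: VC-HIT | VC [15, 5]
  [9] addr=0x2a blk=5 s=1: VC-HIT | VC [15, 7]
  [10] addr=0x38 blk=7 s=1: VC-HIT | VC [15, 5]
  [11] addr=0x29 blk=5 s=1: VC-HIT | VC [15, 7]

VC = [15, 7]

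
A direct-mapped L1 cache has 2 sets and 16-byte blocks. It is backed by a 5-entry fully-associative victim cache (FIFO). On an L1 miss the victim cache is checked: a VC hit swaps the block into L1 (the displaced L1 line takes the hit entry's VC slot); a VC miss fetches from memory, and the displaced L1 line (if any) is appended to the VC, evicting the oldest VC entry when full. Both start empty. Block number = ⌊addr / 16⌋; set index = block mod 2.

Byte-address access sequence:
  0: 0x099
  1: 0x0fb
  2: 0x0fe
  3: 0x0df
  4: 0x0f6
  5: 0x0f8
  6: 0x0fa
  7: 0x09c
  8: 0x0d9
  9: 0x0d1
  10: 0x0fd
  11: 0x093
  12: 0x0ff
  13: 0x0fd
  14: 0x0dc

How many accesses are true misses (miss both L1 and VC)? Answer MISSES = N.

MISSES = 3

0: 0x99 (blk 9, set 1) → MISS  vc=[]
1: 0xfb (blk 15, set 1) → MISS  vc=[9]
2: 0xfe (blk 15, set 1) → L1-HIT  vc=[9]
3: 0xdf (blk 13, set 1) → MISS  vc=[9, 15]
4: 0xf6 (blk 15, set 1) → VC-HIT  vc=[9, 13]
5: 0xf8 (blk 15, set 1) → L1-HIT  vc=[9, 13]
6: 0xfa (blk 15, set 1) → L1-HIT  vc=[9, 13]
7: 0x9c (blk 9, set 1) → VC-HIT  vc=[15, 13]
8: 0xd9 (blk 13, set 1) → VC-HIT  vc=[15, 9]
9: 0xd1 (blk 13, set 1) → L1-HIT  vc=[15, 9]
10: 0xfd (blk 15, set 1) → VC-HIT  vc=[13, 9]
11: 0x93 (blk 9, set 1) → VC-HIT  vc=[13, 15]
12: 0xff (blk 15, set 1) → VC-HIT  vc=[13, 9]
13: 0xfd (blk 15, set 1) → L1-HIT  vc=[13, 9]
14: 0xdc (blk 13, set 1) → VC-HIT  vc=[15, 9]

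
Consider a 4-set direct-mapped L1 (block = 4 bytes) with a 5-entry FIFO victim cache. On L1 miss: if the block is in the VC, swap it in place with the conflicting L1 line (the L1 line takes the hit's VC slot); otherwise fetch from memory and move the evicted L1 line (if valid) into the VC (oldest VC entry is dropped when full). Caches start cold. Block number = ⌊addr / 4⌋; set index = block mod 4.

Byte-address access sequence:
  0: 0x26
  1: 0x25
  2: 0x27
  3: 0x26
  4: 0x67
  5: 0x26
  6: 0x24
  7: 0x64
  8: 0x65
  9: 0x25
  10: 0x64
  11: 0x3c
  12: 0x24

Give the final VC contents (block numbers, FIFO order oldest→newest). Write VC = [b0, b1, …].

VC = [25]

  [0] addr=0x26 blk=9 s=1: MISS | VC []
  [1] addr=0x25 blk=9 s=1: L1-HIT | VC []
  [2] addr=0x27 blk=9 s=1: L1-HIT | VC []
  [3] addr=0x26 blk=9 s=1: L1-HIT | VC []
  [4] addr=0x67 blk=25 s=1: MISS | VC [9]
  [5] addr=0x26 blk=9 s=1: VC-HIT | VC [25]
  [6] addr=0x24 blk=9 s=1: L1-HIT | VC [25]
  [7] addr=0x64 blk=25 s=1: VC-HIT | VC [9]
  [8] addr=0x65 blk=25 s=1: L1-HIT | VC [9]
  [9] addr=0x25 blk=9 s=1: VC-HIT | VC [25]
  [10] addr=0x64 blk=25 s=1: VC-HIT | VC [9]
  [11] addr=0x3c blk=15 s=3: MISS | VC [9]
  [12] addr=0x24 blk=9 s=1: VC-HIT | VC [25]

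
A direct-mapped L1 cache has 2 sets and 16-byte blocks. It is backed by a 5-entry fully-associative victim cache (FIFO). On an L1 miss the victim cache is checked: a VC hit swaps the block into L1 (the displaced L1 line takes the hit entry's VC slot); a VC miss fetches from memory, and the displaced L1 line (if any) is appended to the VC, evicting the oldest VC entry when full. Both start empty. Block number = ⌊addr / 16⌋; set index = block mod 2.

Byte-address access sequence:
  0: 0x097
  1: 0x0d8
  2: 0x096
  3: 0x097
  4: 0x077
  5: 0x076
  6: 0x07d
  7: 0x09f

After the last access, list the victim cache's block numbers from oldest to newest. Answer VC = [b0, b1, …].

VC = [13, 7]

  [0] addr=0x97 blk=9 s=1: MISS | VC []
  [1] addr=0xd8 blk=13 s=1: MISS | VC [9]
  [2] addr=0x96 blk=9 s=1: VC-HIT | VC [13]
  [3] addr=0x97 blk=9 s=1: L1-HIT | VC [13]
  [4] addr=0x77 blk=7 s=1: MISS | VC [13, 9]
  [5] addr=0x76 blk=7 s=1: L1-HIT | VC [13, 9]
  [6] addr=0x7d blk=7 s=1: L1-HIT | VC [13, 9]
  [7] addr=0x9f blk=9 s=1: VC-HIT | VC [13, 7]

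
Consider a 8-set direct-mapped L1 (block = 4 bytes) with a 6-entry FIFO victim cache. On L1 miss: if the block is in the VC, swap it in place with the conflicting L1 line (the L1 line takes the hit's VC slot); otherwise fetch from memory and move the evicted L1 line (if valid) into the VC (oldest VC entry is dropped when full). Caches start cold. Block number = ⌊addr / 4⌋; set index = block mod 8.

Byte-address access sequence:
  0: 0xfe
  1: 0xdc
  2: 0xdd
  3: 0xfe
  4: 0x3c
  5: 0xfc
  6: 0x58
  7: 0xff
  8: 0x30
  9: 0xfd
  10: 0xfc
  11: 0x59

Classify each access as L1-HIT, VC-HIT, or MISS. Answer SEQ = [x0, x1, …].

SEQ = [MISS, MISS, L1-HIT, VC-HIT, MISS, VC-HIT, MISS, L1-HIT, MISS, L1-HIT, L1-HIT, L1-HIT]

0: 0xfe (blk 63, set 7) → MISS  vc=[]
1: 0xdc (blk 55, set 7) → MISS  vc=[63]
2: 0xdd (blk 55, set 7) → L1-HIT  vc=[63]
3: 0xfe (blk 63, set 7) → VC-HIT  vc=[55]
4: 0x3c (blk 15, set 7) → MISS  vc=[55, 63]
5: 0xfc (blk 63, set 7) → VC-HIT  vc=[55, 15]
6: 0x58 (blk 22, set 6) → MISS  vc=[55, 15]
7: 0xff (blk 63, set 7) → L1-HIT  vc=[55, 15]
8: 0x30 (blk 12, set 4) → MISS  vc=[55, 15]
9: 0xfd (blk 63, set 7) → L1-HIT  vc=[55, 15]
10: 0xfc (blk 63, set 7) → L1-HIT  vc=[55, 15]
11: 0x59 (blk 22, set 6) → L1-HIT  vc=[55, 15]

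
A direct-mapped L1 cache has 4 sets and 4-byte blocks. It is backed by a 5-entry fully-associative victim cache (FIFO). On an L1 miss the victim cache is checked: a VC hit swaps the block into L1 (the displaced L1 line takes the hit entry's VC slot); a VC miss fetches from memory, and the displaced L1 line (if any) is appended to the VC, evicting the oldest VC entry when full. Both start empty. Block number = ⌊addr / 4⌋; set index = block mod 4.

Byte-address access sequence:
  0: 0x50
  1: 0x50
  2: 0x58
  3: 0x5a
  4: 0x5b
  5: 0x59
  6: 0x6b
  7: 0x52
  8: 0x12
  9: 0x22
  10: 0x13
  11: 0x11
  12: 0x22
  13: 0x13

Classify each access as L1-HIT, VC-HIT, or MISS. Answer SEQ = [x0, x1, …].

SEQ = [MISS, L1-HIT, MISS, L1-HIT, L1-HIT, L1-HIT, MISS, L1-HIT, MISS, MISS, VC-HIT, L1-HIT, VC-HIT, VC-HIT]

  [0] addr=0x50 blk=20 s=0: MISS | VC []
  [1] addr=0x50 blk=20 s=0: L1-HIT | VC []
  [2] addr=0x58 blk=22 s=2: MISS | VC []
  [3] addr=0x5a blk=22 s=2: L1-HIT | VC []
  [4] addr=0x5b blk=22 s=2: L1-HIT | VC []
  [5] addr=0x59 blk=22 s=2: L1-HIT | VC []
  [6] addr=0x6b blk=26 s=2: MISS | VC [22]
  [7] addr=0x52 blk=20 s=0: L1-HIT | VC [22]
  [8] addr=0x12 blk=4 s=0: MISS | VC [22, 20]
  [9] addr=0x22 blk=8 s=0: MISS | VC [22, 20, 4]
  [10] addr=0x13 blk=4 s=0: VC-HIT | VC [22, 20, 8]
  [11] addr=0x11 blk=4 s=0: L1-HIT | VC [22, 20, 8]
  [12] addr=0x22 blk=8 s=0: VC-HIT | VC [22, 20, 4]
  [13] addr=0x13 blk=4 s=0: VC-HIT | VC [22, 20, 8]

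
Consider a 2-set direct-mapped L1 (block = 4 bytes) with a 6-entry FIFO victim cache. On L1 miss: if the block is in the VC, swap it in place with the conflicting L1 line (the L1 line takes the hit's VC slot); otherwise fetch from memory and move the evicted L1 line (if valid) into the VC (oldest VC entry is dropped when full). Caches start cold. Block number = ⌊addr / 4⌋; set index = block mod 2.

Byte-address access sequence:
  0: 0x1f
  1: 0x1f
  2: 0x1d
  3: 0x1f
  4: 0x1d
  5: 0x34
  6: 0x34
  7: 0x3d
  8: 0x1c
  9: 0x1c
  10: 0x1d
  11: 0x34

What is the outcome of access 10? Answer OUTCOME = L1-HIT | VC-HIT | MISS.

OUTCOME = L1-HIT

#0 0x1f→b7/s1 MISS; vc=[]
#1 0x1f→b7/s1 L1-HIT; vc=[]
#2 0x1d→b7/s1 L1-HIT; vc=[]
#3 0x1f→b7/s1 L1-HIT; vc=[]
#4 0x1d→b7/s1 L1-HIT; vc=[]
#5 0x34→b13/s1 MISS; vc=[7]
#6 0x34→b13/s1 L1-HIT; vc=[7]
#7 0x3d→b15/s1 MISS; vc=[7,13]
#8 0x1c→b7/s1 VC-HIT; vc=[15,13]
#9 0x1c→b7/s1 L1-HIT; vc=[15,13]
#10 0x1d→b7/s1 L1-HIT; vc=[15,13]
#11 0x34→b13/s1 VC-HIT; vc=[15,7]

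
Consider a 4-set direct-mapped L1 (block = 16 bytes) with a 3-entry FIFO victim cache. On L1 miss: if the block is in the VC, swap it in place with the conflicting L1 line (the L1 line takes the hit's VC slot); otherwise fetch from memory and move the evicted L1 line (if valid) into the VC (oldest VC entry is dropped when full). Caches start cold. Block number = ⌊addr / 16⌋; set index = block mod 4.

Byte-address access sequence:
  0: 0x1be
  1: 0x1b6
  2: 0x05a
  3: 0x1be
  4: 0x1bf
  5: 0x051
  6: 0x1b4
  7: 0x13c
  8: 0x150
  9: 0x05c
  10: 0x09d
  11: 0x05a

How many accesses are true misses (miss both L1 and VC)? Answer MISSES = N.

0: 0x1be (blk 27, set 3) → MISS  vc=[]
1: 0x1b6 (blk 27, set 3) → L1-HIT  vc=[]
2: 0x5a (blk 5, set 1) → MISS  vc=[]
3: 0x1be (blk 27, set 3) → L1-HIT  vc=[]
4: 0x1bf (blk 27, set 3) → L1-HIT  vc=[]
5: 0x51 (blk 5, set 1) → L1-HIT  vc=[]
6: 0x1b4 (blk 27, set 3) → L1-HIT  vc=[]
7: 0x13c (blk 19, set 3) → MISS  vc=[27]
8: 0x150 (blk 21, set 1) → MISS  vc=[27, 5]
9: 0x5c (blk 5, set 1) → VC-HIT  vc=[27, 21]
10: 0x9d (blk 9, set 1) → MISS  vc=[27, 21, 5]
11: 0x5a (blk 5, set 1) → VC-HIT  vc=[27, 21, 9]

MISSES = 5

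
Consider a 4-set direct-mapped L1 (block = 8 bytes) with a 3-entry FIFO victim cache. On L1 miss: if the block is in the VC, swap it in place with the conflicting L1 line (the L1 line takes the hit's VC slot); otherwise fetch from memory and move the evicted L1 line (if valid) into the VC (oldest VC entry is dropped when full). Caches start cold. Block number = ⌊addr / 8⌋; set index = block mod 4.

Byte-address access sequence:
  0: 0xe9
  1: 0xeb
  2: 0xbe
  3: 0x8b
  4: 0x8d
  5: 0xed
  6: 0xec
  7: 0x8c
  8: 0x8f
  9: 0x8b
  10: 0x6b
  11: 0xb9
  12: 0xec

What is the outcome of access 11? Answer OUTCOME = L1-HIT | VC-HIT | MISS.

#0 0xe9→b29/s1 MISS; vc=[]
#1 0xeb→b29/s1 L1-HIT; vc=[]
#2 0xbe→b23/s3 MISS; vc=[]
#3 0x8b→b17/s1 MISS; vc=[29]
#4 0x8d→b17/s1 L1-HIT; vc=[29]
#5 0xed→b29/s1 VC-HIT; vc=[17]
#6 0xec→b29/s1 L1-HIT; vc=[17]
#7 0x8c→b17/s1 VC-HIT; vc=[29]
#8 0x8f→b17/s1 L1-HIT; vc=[29]
#9 0x8b→b17/s1 L1-HIT; vc=[29]
#10 0x6b→b13/s1 MISS; vc=[29,17]
#11 0xb9→b23/s3 L1-HIT; vc=[29,17]
#12 0xec→b29/s1 VC-HIT; vc=[13,17]

OUTCOME = L1-HIT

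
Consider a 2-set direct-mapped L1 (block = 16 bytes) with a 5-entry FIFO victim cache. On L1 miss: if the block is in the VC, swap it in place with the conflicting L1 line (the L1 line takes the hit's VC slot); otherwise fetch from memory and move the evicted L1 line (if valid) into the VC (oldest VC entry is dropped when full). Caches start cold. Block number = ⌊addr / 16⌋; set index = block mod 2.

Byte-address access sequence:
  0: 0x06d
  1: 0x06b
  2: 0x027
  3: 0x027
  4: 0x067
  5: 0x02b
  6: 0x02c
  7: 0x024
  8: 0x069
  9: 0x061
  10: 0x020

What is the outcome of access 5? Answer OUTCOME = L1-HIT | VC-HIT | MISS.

0: 0x6d (blk 6, set 0) → MISS  vc=[]
1: 0x6b (blk 6, set 0) → L1-HIT  vc=[]
2: 0x27 (blk 2, set 0) → MISS  vc=[6]
3: 0x27 (blk 2, set 0) → L1-HIT  vc=[6]
4: 0x67 (blk 6, set 0) → VC-HIT  vc=[2]
5: 0x2b (blk 2, set 0) → VC-HIT  vc=[6]
6: 0x2c (blk 2, set 0) → L1-HIT  vc=[6]
7: 0x24 (blk 2, set 0) → L1-HIT  vc=[6]
8: 0x69 (blk 6, set 0) → VC-HIT  vc=[2]
9: 0x61 (blk 6, set 0) → L1-HIT  vc=[2]
10: 0x20 (blk 2, set 0) → VC-HIT  vc=[6]

OUTCOME = VC-HIT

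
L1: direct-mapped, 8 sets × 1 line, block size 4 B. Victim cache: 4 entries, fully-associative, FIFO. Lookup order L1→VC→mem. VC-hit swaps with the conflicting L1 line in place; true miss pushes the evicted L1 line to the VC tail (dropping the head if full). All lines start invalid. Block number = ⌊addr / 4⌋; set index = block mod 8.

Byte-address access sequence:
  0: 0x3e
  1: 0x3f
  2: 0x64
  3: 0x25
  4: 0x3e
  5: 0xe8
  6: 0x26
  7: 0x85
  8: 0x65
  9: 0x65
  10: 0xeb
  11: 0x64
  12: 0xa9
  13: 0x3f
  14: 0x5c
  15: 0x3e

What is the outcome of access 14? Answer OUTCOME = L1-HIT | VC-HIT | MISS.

OUTCOME = MISS

#0 0x3e→b15/s7 MISS; vc=[]
#1 0x3f→b15/s7 L1-HIT; vc=[]
#2 0x64→b25/s1 MISS; vc=[]
#3 0x25→b9/s1 MISS; vc=[25]
#4 0x3e→b15/s7 L1-HIT; vc=[25]
#5 0xe8→b58/s2 MISS; vc=[25]
#6 0x26→b9/s1 L1-HIT; vc=[25]
#7 0x85→b33/s1 MISS; vc=[25,9]
#8 0x65→b25/s1 VC-HIT; vc=[33,9]
#9 0x65→b25/s1 L1-HIT; vc=[33,9]
#10 0xeb→b58/s2 L1-HIT; vc=[33,9]
#11 0x64→b25/s1 L1-HIT; vc=[33,9]
#12 0xa9→b42/s2 MISS; vc=[33,9,58]
#13 0x3f→b15/s7 L1-HIT; vc=[33,9,58]
#14 0x5c→b23/s7 MISS; vc=[33,9,58,15]
#15 0x3e→b15/s7 VC-HIT; vc=[33,9,58,23]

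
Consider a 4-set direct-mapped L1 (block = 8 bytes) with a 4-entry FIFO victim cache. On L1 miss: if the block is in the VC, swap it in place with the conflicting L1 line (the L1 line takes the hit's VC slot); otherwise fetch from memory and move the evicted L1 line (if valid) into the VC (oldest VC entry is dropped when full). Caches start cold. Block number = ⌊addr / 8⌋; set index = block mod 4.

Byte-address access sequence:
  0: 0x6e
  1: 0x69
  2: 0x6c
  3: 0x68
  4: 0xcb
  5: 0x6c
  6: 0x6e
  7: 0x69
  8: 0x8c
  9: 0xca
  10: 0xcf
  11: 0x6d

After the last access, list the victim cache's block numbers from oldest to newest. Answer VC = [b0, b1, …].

#0 0x6e→b13/s1 MISS; vc=[]
#1 0x69→b13/s1 L1-HIT; vc=[]
#2 0x6c→b13/s1 L1-HIT; vc=[]
#3 0x68→b13/s1 L1-HIT; vc=[]
#4 0xcb→b25/s1 MISS; vc=[13]
#5 0x6c→b13/s1 VC-HIT; vc=[25]
#6 0x6e→b13/s1 L1-HIT; vc=[25]
#7 0x69→b13/s1 L1-HIT; vc=[25]
#8 0x8c→b17/s1 MISS; vc=[25,13]
#9 0xca→b25/s1 VC-HIT; vc=[17,13]
#10 0xcf→b25/s1 L1-HIT; vc=[17,13]
#11 0x6d→b13/s1 VC-HIT; vc=[17,25]

VC = [17, 25]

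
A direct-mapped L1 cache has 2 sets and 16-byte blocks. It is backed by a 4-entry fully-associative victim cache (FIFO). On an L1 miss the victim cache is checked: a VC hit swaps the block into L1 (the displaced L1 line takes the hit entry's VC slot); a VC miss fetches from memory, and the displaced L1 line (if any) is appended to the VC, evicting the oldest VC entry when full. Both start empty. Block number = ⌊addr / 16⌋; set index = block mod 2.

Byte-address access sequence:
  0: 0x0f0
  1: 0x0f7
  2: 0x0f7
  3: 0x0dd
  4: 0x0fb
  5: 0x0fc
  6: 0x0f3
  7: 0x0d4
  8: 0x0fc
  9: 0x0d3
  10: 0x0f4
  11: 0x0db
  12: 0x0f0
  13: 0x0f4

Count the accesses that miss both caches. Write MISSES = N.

0: 0xf0 (blk 15, set 1) → MISS  vc=[]
1: 0xf7 (blk 15, set 1) → L1-HIT  vc=[]
2: 0xf7 (blk 15, set 1) → L1-HIT  vc=[]
3: 0xdd (blk 13, set 1) → MISS  vc=[15]
4: 0xfb (blk 15, set 1) → VC-HIT  vc=[13]
5: 0xfc (blk 15, set 1) → L1-HIT  vc=[13]
6: 0xf3 (blk 15, set 1) → L1-HIT  vc=[13]
7: 0xd4 (blk 13, set 1) → VC-HIT  vc=[15]
8: 0xfc (blk 15, set 1) → VC-HIT  vc=[13]
9: 0xd3 (blk 13, set 1) → VC-HIT  vc=[15]
10: 0xf4 (blk 15, set 1) → VC-HIT  vc=[13]
11: 0xdb (blk 13, set 1) → VC-HIT  vc=[15]
12: 0xf0 (blk 15, set 1) → VC-HIT  vc=[13]
13: 0xf4 (blk 15, set 1) → L1-HIT  vc=[13]

MISSES = 2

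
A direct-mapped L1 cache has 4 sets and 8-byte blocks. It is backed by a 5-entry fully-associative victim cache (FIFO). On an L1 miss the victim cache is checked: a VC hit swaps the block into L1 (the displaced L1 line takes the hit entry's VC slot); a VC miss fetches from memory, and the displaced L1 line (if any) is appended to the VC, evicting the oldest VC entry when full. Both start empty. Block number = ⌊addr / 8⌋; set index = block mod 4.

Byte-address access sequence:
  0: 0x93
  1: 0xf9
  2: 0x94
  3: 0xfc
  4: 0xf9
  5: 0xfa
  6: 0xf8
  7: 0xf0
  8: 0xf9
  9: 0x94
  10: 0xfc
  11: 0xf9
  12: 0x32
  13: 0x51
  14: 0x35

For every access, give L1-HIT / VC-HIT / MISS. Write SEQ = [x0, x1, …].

SEQ = [MISS, MISS, L1-HIT, L1-HIT, L1-HIT, L1-HIT, L1-HIT, MISS, L1-HIT, VC-HIT, L1-HIT, L1-HIT, MISS, MISS, VC-HIT]

  [0] addr=0x93 blk=18 s=2: MISS | VC []
  [1] addr=0xf9 blk=31 s=3: MISS | VC []
  [2] addr=0x94 blk=18 s=2: L1-HIT | VC []
  [3] addr=0xfc blk=31 s=3: L1-HIT | VC []
  [4] addr=0xf9 blk=31 s=3: L1-HIT | VC []
  [5] addr=0xfa blk=31 s=3: L1-HIT | VC []
  [6] addr=0xf8 blk=31 s=3: L1-HIT | VC []
  [7] addr=0xf0 blk=30 s=2: MISS | VC [18]
  [8] addr=0xf9 blk=31 s=3: L1-HIT | VC [18]
  [9] addr=0x94 blk=18 s=2: VC-HIT | VC [30]
  [10] addr=0xfc blk=31 s=3: L1-HIT | VC [30]
  [11] addr=0xf9 blk=31 s=3: L1-HIT | VC [30]
  [12] addr=0x32 blk=6 s=2: MISS | VC [30, 18]
  [13] addr=0x51 blk=10 s=2: MISS | VC [30, 18, 6]
  [14] addr=0x35 blk=6 s=2: VC-HIT | VC [30, 18, 10]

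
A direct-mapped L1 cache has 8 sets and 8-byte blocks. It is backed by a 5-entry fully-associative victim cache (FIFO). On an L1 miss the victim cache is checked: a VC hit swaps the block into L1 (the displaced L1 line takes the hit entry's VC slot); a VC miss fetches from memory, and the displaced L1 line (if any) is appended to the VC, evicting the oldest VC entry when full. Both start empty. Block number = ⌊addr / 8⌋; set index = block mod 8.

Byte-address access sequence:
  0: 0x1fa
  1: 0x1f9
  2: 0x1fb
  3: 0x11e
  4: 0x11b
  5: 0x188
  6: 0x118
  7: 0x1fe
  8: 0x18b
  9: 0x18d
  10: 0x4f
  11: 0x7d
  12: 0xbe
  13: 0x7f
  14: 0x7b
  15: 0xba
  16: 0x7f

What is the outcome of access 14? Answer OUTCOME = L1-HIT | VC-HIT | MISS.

0: 0x1fa (blk 63, set 7) → MISS  vc=[]
1: 0x1f9 (blk 63, set 7) → L1-HIT  vc=[]
2: 0x1fb (blk 63, set 7) → L1-HIT  vc=[]
3: 0x11e (blk 35, set 3) → MISS  vc=[]
4: 0x11b (blk 35, set 3) → L1-HIT  vc=[]
5: 0x188 (blk 49, set 1) → MISS  vc=[]
6: 0x118 (blk 35, set 3) → L1-HIT  vc=[]
7: 0x1fe (blk 63, set 7) → L1-HIT  vc=[]
8: 0x18b (blk 49, set 1) → L1-HIT  vc=[]
9: 0x18d (blk 49, set 1) → L1-HIT  vc=[]
10: 0x4f (blk 9, set 1) → MISS  vc=[49]
11: 0x7d (blk 15, set 7) → MISS  vc=[49, 63]
12: 0xbe (blk 23, set 7) → MISS  vc=[49, 63, 15]
13: 0x7f (blk 15, set 7) → VC-HIT  vc=[49, 63, 23]
14: 0x7b (blk 15, set 7) → L1-HIT  vc=[49, 63, 23]
15: 0xba (blk 23, set 7) → VC-HIT  vc=[49, 63, 15]
16: 0x7f (blk 15, set 7) → VC-HIT  vc=[49, 63, 23]

OUTCOME = L1-HIT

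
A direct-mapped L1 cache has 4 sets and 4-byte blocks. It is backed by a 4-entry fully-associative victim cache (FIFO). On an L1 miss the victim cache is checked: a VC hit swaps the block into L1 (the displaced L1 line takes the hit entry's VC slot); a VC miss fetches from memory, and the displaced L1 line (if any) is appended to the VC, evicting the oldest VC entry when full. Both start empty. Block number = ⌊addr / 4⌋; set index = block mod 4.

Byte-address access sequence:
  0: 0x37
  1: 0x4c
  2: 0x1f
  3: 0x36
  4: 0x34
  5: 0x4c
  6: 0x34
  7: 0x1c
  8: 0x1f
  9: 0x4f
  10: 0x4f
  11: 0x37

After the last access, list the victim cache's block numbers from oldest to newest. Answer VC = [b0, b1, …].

  [0] addr=0x37 blk=13 s=1: MISS | VC []
  [1] addr=0x4c blk=19 s=3: MISS | VC []
  [2] addr=0x1f blk=7 s=3: MISS | VC [19]
  [3] addr=0x36 blk=13 s=1: L1-HIT | VC [19]
  [4] addr=0x34 blk=13 s=1: L1-HIT | VC [19]
  [5] addr=0x4c blk=19 s=3: VC-HIT | VC [7]
  [6] addr=0x34 blk=13 s=1: L1-HIT | VC [7]
  [7] addr=0x1c blk=7 s=3: VC-HIT | VC [19]
  [8] addr=0x1f blk=7 s=3: L1-HIT | VC [19]
  [9] addr=0x4f blk=19 s=3: VC-HIT | VC [7]
  [10] addr=0x4f blk=19 s=3: L1-HIT | VC [7]
  [11] addr=0x37 blk=13 s=1: L1-HIT | VC [7]

VC = [7]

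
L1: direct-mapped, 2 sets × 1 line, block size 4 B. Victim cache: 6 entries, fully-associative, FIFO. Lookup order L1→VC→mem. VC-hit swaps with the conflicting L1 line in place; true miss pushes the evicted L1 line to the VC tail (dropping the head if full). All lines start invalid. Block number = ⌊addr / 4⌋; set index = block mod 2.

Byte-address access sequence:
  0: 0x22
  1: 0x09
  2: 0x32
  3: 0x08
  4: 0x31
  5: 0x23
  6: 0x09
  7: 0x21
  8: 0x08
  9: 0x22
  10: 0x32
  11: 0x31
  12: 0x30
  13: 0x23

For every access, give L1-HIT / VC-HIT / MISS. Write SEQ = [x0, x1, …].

  [0] addr=0x22 blk=8 s=0: MISS | VC []
  [1] addr=0x9 blk=2 s=0: MISS | VC [8]
  [2] addr=0x32 blk=12 s=0: MISS | VC [8, 2]
  [3] addr=0x8 blk=2 s=0: VC-HIT | VC [8, 12]
  [4] addr=0x31 blk=12 s=0: VC-HIT | VC [8, 2]
  [5] addr=0x23 blk=8 s=0: VC-HIT | VC [12, 2]
  [6] addr=0x9 blk=2 s=0: VC-HIT | VC [12, 8]
  [7] addr=0x21 blk=8 s=0: VC-HIT | VC [12, 2]
  [8] addr=0x8 blk=2 s=0: VC-HIT | VC [12, 8]
  [9] addr=0x22 blk=8 s=0: VC-HIT | VC [12, 2]
  [10] addr=0x32 blk=12 s=0: VC-HIT | VC [8, 2]
  [11] addr=0x31 blk=12 s=0: L1-HIT | VC [8, 2]
  [12] addr=0x30 blk=12 s=0: L1-HIT | VC [8, 2]
  [13] addr=0x23 blk=8 s=0: VC-HIT | VC [12, 2]

SEQ = [MISS, MISS, MISS, VC-HIT, VC-HIT, VC-HIT, VC-HIT, VC-HIT, VC-HIT, VC-HIT, VC-HIT, L1-HIT, L1-HIT, VC-HIT]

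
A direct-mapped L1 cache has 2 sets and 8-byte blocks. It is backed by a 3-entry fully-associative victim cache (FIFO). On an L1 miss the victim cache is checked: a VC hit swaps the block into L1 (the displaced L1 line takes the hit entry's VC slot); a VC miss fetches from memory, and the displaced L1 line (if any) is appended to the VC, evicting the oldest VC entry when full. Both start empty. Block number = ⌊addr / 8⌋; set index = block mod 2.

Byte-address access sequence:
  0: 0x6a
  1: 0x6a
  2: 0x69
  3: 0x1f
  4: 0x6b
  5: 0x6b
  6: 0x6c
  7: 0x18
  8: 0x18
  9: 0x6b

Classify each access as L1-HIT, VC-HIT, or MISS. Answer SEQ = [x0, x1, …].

0: 0x6a (blk 13, set 1) → MISS  vc=[]
1: 0x6a (blk 13, set 1) → L1-HIT  vc=[]
2: 0x69 (blk 13, set 1) → L1-HIT  vc=[]
3: 0x1f (blk 3, set 1) → MISS  vc=[13]
4: 0x6b (blk 13, set 1) → VC-HIT  vc=[3]
5: 0x6b (blk 13, set 1) → L1-HIT  vc=[3]
6: 0x6c (blk 13, set 1) → L1-HIT  vc=[3]
7: 0x18 (blk 3, set 1) → VC-HIT  vc=[13]
8: 0x18 (blk 3, set 1) → L1-HIT  vc=[13]
9: 0x6b (blk 13, set 1) → VC-HIT  vc=[3]

SEQ = [MISS, L1-HIT, L1-HIT, MISS, VC-HIT, L1-HIT, L1-HIT, VC-HIT, L1-HIT, VC-HIT]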